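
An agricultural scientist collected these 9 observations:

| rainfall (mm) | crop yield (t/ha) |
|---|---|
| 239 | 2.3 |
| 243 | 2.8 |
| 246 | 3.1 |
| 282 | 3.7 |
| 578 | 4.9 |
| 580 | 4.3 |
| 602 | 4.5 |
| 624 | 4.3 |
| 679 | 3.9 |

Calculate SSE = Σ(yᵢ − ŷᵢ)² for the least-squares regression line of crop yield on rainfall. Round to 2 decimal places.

1.81

n = 9, Σx = 4073, Σy = 33.8, Σxy = 16402.6, Σx² = 2139515, Σy² = 132.88
Sxx = Σx² − (Σx)²/n = 2139515 − 1843258.777778 = 296256.222222
Sxy = Σxy − (Σx)(Σy)/n = 16402.6 − 15296.377778 = 1106.222222
Syy = Σy² − (Σy)²/n = 132.88 − 126.937778 = 5.942222
b = Sxy/Sxx = 1106.222222/296256.222222 = 0.003734
SSE = Syy − b·Sxy = 5.942222 − 0.003734·1106.222222 = 1.811583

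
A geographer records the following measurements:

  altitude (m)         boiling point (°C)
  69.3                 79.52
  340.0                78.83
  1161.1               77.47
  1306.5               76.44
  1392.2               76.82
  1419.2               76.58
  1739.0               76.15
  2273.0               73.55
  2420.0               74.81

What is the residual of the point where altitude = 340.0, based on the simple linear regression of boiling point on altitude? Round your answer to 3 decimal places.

n = 9, Σx = 12120.3, Σy = 690.17, Σxy = 918407.553, Σx² = 21174897.43
Sxx = Σx² − (Σx)²/n = 21174897.43 − 16322408.01 = 4852489.42
Sxy = Σxy − (Σx)(Σy)/n = 918407.553 − 929451.939 = -11044.386
b = Sxy/Sxx = -11044.386/4852489.42 = -0.002276
a = ȳ − b·x̄ = 76.685556 − (-0.002276)·1346.7 = 79.750678
ŷ(340.0) = 79.750678 + (-0.002276)·340 = 78.976830
residual = y − ŷ = 78.83 − 78.976830 = -0.146830

-0.147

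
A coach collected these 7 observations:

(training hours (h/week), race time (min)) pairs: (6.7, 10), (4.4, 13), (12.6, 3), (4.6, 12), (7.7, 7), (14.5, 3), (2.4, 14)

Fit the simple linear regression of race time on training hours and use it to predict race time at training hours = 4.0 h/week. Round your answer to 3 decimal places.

12.433

n = 7, Σx = 52.9, Σy = 62, Σxy = 348.2, Σx² = 519.47
Sxx = Σx² − (Σx)²/n = 519.47 − 399.772857 = 119.697143
Sxy = Σxy − (Σx)(Σy)/n = 348.2 − 468.542857 = -120.342857
b = Sxy/Sxx = -120.342857/119.697143 = -1.005395
a = ȳ − b·x̄ = 8.857143 − (-1.005395)·7.557143 = 16.455053
ŷ(4.0) = a + b·4.0 = 16.455053 + (-1.005395)·4 = 12.433475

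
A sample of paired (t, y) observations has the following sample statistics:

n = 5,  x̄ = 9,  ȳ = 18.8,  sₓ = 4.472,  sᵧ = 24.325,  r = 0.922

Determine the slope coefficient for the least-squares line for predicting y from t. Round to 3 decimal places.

5.015

b = r · sᵧ/sₓ = 0.922 · 24.325/4.472 = 5.015127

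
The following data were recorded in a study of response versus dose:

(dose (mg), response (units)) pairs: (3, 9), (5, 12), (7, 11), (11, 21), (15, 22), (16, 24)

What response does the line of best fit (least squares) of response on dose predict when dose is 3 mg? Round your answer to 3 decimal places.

n = 6, Σx = 57, Σy = 99, Σxy = 1109, Σx² = 685
Sxx = Σx² − (Σx)²/n = 685 − 541.5 = 143.5
Sxy = Σxy − (Σx)(Σy)/n = 1109 − 940.5 = 168.5
b = Sxy/Sxx = 168.5/143.5 = 1.174216
a = ȳ − b·x̄ = 16.5 − 1.174216·9.5 = 5.344948
ŷ(3) = a + b·3 = 5.344948 + 1.174216·3 = 8.867596

8.868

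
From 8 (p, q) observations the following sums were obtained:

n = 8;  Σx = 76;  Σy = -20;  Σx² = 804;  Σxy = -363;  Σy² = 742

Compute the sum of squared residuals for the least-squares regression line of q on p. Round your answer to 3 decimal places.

Sxx = Σx² − (Σx)²/n = 804 − 722 = 82
Sxy = Σxy − (Σx)(Σy)/n = -363 − (-190) = -173
Syy = Σy² − (Σy)²/n = 742 − 50 = 692
b = Sxy/Sxx = -173/82 = -2.109756
SSE = Syy − b·Sxy = 692 − (-2.109756)·(-173) = 327.012195

327.012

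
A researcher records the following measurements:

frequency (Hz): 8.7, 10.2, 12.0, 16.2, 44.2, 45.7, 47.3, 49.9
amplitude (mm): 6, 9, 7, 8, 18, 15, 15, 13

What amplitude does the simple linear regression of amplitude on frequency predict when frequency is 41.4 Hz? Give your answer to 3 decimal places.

n = 8, Σx = 234.2, Σy = 91, Σxy = 3196.9, Σx² = 9355.6
Sxx = Σx² − (Σx)²/n = 9355.6 − 6856.205 = 2499.395
Sxy = Σxy − (Σx)(Σy)/n = 3196.9 − 2664.025 = 532.875
b = Sxy/Sxx = 532.875/2499.395 = 0.213202
a = ȳ − b·x̄ = 11.375 − 0.213202·29.275 = 5.133523
ŷ(41.4) = a + b·41.4 = 5.133523 + 0.213202·41.4 = 13.960069

13.960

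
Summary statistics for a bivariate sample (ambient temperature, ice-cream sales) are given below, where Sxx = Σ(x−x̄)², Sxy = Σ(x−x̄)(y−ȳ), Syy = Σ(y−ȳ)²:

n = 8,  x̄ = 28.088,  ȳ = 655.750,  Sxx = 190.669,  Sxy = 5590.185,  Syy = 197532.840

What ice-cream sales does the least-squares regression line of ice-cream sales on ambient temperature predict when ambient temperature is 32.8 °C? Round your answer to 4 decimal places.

793.9002

b = Sxy/Sxx = 5590.185/190.669 = 29.318793
a = ȳ − b·x̄ = 655.75 − 29.318793·28.088 = -167.756266
ŷ(32.8) = a + b·32.8 = -167.756266 + 29.318793·32.8 = 793.900154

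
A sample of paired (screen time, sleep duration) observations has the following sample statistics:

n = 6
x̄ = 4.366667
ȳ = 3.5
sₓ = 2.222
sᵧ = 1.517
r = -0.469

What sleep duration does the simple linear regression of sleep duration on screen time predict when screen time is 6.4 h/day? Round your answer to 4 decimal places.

2.8489

b = r · sᵧ/sₓ = -0.469 · 1.517/2.222 = -0.320195
a = ȳ − b·x̄ = 3.5 − (-0.320195)·4.366667 = 4.898184
ŷ(6.4) = a + b·6.4 = 4.898184 + (-0.320195)·6.4 = 2.848937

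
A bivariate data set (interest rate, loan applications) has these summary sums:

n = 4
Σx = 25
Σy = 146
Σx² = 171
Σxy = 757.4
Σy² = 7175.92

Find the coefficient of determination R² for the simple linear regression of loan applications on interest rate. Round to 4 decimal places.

Sxx = Σx² − (Σx)²/n = 171 − 156.25 = 14.75
Sxy = Σxy − (Σx)(Σy)/n = 757.4 − 912.5 = -155.1
Syy = Σy² − (Σy)²/n = 7175.92 − 5329 = 1846.92
R² = Sxy²/(Sxx·Syy) = (-155.1)²/(14.75·1846.92) = 0.883046

0.8830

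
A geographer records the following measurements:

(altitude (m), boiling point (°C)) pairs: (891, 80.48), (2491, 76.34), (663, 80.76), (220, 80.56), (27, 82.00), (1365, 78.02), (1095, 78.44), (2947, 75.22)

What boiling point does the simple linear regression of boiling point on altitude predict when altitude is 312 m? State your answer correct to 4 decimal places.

n = 8, Σx = 9699, Σy = 631.82, Σxy = 749414.14, Σx² = 19234719
Sxx = Σx² − (Σx)²/n = 19234719 − 11758825.125 = 7475893.875
Sxy = Σxy − (Σx)(Σy)/n = 749414.14 − 766002.7725 = -16588.6325
b = Sxy/Sxx = -16588.6325/7475893.875 = -0.002219
a = ȳ − b·x̄ = 78.9775 − (-0.002219)·1212.375 = 81.667699
ŷ(312) = a + b·312 = 81.667699 + (-0.002219)·312 = 80.975387

80.9754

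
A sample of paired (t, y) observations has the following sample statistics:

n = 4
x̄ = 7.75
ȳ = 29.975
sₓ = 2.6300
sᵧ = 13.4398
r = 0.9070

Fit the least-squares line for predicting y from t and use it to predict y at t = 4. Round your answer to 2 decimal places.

12.59

b = r · sᵧ/sₓ = 0.907 · 13.4398/2.63 = 4.634942
a = ȳ − b·x̄ = 29.975 − 4.634942·7.75 = -5.945804
ŷ(4) = a + b·4 = -5.945804 + 4.634942·4 = 12.593966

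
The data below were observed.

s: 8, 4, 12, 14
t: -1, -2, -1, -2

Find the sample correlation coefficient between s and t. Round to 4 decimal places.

n = 4, Σx = 38, Σy = -6, Σxy = -56, Σx² = 420, Σy² = 10
Sxx = Σx² − (Σx)²/n = 420 − 361 = 59
Sxy = Σxy − (Σx)(Σy)/n = -56 − (-57) = 1
Syy = Σy² − (Σy)²/n = 10 − 9 = 1
r = Sxy/√(Sxx·Syy) = 1/√(59) = 1/7.681146 = 0.130189

0.1302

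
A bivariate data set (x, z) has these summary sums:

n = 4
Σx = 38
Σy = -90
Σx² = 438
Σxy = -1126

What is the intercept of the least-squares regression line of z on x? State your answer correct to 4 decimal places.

10.9351

Sxx = Σx² − (Σx)²/n = 438 − 361 = 77
Sxy = Σxy − (Σx)(Σy)/n = -1126 − (-855) = -271
b = Sxy/Sxx = -271/77 = -3.519481
a = ȳ − b·x̄ = -22.5 − (-3.519481)·9.5 = 10.935065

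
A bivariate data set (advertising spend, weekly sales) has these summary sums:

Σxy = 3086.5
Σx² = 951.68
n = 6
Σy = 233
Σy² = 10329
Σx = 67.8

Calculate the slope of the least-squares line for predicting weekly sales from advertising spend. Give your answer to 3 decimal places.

Sxx = Σx² − (Σx)²/n = 951.68 − 766.14 = 185.54
Sxy = Σxy − (Σx)(Σy)/n = 3086.5 − 2632.9 = 453.6
b = Sxy/Sxx = 453.6/185.54 = 2.444756

2.445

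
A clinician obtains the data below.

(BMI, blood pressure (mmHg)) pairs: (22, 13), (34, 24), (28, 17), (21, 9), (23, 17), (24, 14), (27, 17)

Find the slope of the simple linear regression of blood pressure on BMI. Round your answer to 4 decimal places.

0.9413

n = 7, Σx = 179, Σy = 111, Σxy = 2953, Σx² = 4699
Sxx = Σx² − (Σx)²/n = 4699 − 4577.285714 = 121.714286
Sxy = Σxy − (Σx)(Σy)/n = 2953 − 2838.428571 = 114.571429
b = Sxy/Sxx = 114.571429/121.714286 = 0.941315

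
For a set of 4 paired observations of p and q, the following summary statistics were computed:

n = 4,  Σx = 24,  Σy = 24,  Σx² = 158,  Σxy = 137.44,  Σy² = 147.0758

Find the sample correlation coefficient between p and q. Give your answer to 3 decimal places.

Sxx = Σx² − (Σx)²/n = 158 − 144 = 14
Sxy = Σxy − (Σx)(Σy)/n = 137.44 − 144 = -6.56
Syy = Σy² − (Σy)²/n = 147.0758 − 144 = 3.0758
r = Sxy/√(Sxx·Syy) = -6.56/√(43.0612) = -6.56/6.562103 = -0.999679

-1.000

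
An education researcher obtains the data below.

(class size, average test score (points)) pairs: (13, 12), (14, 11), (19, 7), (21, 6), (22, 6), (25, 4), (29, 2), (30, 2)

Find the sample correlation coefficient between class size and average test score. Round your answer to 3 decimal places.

-0.989

n = 8, Σx = 173, Σy = 50, Σxy = 919, Σx² = 4017, Σy² = 410
Sxx = Σx² − (Σx)²/n = 4017 − 3741.125 = 275.875
Sxy = Σxy − (Σx)(Σy)/n = 919 − 1081.25 = -162.25
Syy = Σy² − (Σy)²/n = 410 − 312.5 = 97.5
r = Sxy/√(Sxx·Syy) = -162.25/√(26897.8125) = -162.25/164.005526 = -0.989296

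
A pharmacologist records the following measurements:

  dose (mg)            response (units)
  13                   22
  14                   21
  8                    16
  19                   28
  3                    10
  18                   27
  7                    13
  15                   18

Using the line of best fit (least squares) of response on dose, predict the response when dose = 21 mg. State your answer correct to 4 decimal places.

n = 8, Σx = 97, Σy = 155, Σxy = 2117, Σx² = 1397
Sxx = Σx² − (Σx)²/n = 1397 − 1176.125 = 220.875
Sxy = Σxy − (Σx)(Σy)/n = 2117 − 1879.375 = 237.625
b = Sxy/Sxx = 237.625/220.875 = 1.075835
a = ȳ − b·x̄ = 19.375 − 1.075835·12.125 = 6.330504
ŷ(21) = a + b·21 = 6.330504 + 1.075835·21 = 28.923033

28.9230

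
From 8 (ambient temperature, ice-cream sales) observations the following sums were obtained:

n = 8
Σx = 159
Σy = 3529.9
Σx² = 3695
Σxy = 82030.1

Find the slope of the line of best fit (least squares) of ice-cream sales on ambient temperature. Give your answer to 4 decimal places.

22.1983

Sxx = Σx² − (Σx)²/n = 3695 − 3160.125 = 534.875
Sxy = Σxy − (Σx)(Σy)/n = 82030.1 − 70156.7625 = 11873.3375
b = Sxy/Sxx = 11873.3375/534.875 = 22.198341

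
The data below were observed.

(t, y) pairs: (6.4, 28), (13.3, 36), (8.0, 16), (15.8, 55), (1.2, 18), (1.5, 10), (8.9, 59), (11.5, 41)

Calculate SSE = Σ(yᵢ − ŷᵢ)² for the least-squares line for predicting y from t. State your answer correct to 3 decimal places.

1006.738

n = 8, Σx = 66.6, Σy = 263, Σxy = 2688.2, Σx² = 746.64, Σy² = 10947
Sxx = Σx² − (Σx)²/n = 746.64 − 554.445 = 192.195
Sxy = Σxy − (Σx)(Σy)/n = 2688.2 − 2189.475 = 498.725
Syy = Σy² − (Σy)²/n = 10947 − 8646.125 = 2300.875
b = Sxy/Sxx = 498.725/192.195 = 2.594891
SSE = Syy − b·Sxy = 2300.875 − 2.594891·498.725 = 1006.738183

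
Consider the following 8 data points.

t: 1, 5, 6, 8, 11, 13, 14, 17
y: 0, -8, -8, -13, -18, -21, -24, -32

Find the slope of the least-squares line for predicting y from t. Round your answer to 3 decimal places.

-1.923

n = 8, Σx = 75, Σy = -124, Σxy = -1543, Σx² = 901
Sxx = Σx² − (Σx)²/n = 901 − 703.125 = 197.875
Sxy = Σxy − (Σx)(Σy)/n = -1543 − (-1162.5) = -380.5
b = Sxy/Sxx = -380.5/197.875 = -1.922931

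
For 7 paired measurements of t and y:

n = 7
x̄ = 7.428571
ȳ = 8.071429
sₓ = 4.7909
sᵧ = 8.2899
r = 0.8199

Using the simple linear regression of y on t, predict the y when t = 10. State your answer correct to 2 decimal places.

11.72

b = r · sᵧ/sₓ = 0.8199 · 8.2899/4.7909 = 1.418708
a = ȳ − b·x̄ = 8.071429 − 1.418708·7.428571 = -2.467545
ŷ(10) = a + b·10 = -2.467545 + 1.418708·10 = 11.719536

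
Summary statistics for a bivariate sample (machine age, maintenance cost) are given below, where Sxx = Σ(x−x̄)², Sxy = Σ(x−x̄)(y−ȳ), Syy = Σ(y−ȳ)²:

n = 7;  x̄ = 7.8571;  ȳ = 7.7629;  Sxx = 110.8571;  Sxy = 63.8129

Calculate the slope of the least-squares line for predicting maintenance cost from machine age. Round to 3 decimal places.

b = Sxy/Sxx = 63.8129/110.8571 = 0.575632

0.576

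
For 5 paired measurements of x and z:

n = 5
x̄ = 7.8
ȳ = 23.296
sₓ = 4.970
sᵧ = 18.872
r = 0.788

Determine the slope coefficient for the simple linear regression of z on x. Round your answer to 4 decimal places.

2.9922

b = r · sᵧ/sₓ = 0.788 · 18.872/4.97 = 2.992180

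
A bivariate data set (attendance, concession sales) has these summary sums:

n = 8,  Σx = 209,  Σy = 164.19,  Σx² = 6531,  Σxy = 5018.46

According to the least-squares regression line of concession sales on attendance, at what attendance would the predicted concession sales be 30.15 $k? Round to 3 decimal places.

Sxx = Σx² − (Σx)²/n = 6531 − 5460.125 = 1070.875
Sxy = Σxy − (Σx)(Σy)/n = 5018.46 − 4289.46375 = 728.99625
b = Sxy/Sxx = 728.99625/1070.875 = 0.680748
a = ȳ − b·x̄ = 20.52375 − 0.680748·26.125 = 2.739203
Set a + b·x = 30.15: x = (30.15 − 2.739203) / 0.680748 = 40.265691

40.266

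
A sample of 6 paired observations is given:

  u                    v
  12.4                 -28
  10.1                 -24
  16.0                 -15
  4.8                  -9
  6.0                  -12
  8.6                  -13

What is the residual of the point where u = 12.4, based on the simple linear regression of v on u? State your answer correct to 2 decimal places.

-8.55

n = 6, Σx = 57.9, Σy = -101, Σxy = -1056.6, Σx² = 644.77
Sxx = Σx² − (Σx)²/n = 644.77 − 558.735 = 86.035
Sxy = Σxy − (Σx)(Σy)/n = -1056.6 − (-974.65) = -81.95
b = Sxy/Sxx = -81.95/86.035 = -0.952519
a = ȳ − b·x̄ = -16.833333 − (-0.952519)·9.65 = -7.641522
ŷ(12.4) = -7.641522 + (-0.952519)·12.4 = -19.452761
residual = y − ŷ = -28 − (-19.452761) = -8.547239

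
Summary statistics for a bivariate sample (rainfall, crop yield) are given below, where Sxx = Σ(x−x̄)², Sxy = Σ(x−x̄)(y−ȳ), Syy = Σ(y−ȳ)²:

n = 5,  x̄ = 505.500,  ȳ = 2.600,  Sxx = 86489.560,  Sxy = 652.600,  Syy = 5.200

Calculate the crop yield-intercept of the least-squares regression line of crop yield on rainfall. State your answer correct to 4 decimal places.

b = Sxy/Sxx = 652.6/86489.56 = 0.007545
a = ȳ − b·x̄ = 2.6 − 0.007545·505.5 = -1.214209

-1.2142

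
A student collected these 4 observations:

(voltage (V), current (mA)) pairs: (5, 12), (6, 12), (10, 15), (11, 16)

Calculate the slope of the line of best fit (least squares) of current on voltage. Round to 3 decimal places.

0.692

n = 4, Σx = 32, Σy = 55, Σxy = 458, Σx² = 282
Sxx = Σx² − (Σx)²/n = 282 − 256 = 26
Sxy = Σxy − (Σx)(Σy)/n = 458 − 440 = 18
b = Sxy/Sxx = 18/26 = 0.692308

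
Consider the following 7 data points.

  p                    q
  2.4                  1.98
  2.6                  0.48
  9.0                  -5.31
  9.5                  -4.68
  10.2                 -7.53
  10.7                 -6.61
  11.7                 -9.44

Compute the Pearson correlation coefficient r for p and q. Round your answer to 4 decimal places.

n = 7, Σx = 56.1, Σy = -31.11, Σxy = -344.231, Σx² = 539.19, Σy² = 243.7559
Sxx = Σx² − (Σx)²/n = 539.19 − 449.601429 = 89.588571
Sxy = Σxy − (Σx)(Σy)/n = -344.231 − (-249.324429) = -94.906571
Syy = Σy² − (Σy)²/n = 243.7559 − 138.261729 = 105.494171
r = Sxy/√(Sxx·Syy) = -94.906571/√(9451.072112) = -94.906571/97.216625 = -0.976238

-0.9762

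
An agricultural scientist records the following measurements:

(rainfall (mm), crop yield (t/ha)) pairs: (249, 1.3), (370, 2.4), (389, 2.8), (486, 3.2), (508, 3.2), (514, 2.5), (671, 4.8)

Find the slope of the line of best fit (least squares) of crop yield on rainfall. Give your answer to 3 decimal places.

n = 7, Σx = 3187, Σy = 20.2, Σxy = 9987.5, Σx² = 1558919
Sxx = Σx² − (Σx)²/n = 1558919 − 1450995.571429 = 107923.428571
Sxy = Σxy − (Σx)(Σy)/n = 9987.5 − 9196.771429 = 790.728571
b = Sxy/Sxx = 790.728571/107923.428571 = 0.007327

0.007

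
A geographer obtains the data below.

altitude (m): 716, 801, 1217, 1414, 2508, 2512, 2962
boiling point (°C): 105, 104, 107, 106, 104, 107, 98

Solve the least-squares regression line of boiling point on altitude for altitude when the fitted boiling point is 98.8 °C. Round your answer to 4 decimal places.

n = 7, Σx = 12130, Σy = 731, Σxy = 1258479, Σx² = 26008394
Sxx = Σx² − (Σx)²/n = 26008394 − 21019557.142857 = 4988836.857143
Sxy = Σxy − (Σx)(Σy)/n = 1258479 − 1266718.571429 = -8239.571429
b = Sxy/Sxx = -8239.571429/4988836.857143 = -0.001652
a = ȳ − b·x̄ = 104.428571 − (-0.001652)·1732.857143 = 107.290561
Set a + b·x = 98.8: x = (98.8 − 107.290561) / (-0.001652) = 5140.804369

5140.8044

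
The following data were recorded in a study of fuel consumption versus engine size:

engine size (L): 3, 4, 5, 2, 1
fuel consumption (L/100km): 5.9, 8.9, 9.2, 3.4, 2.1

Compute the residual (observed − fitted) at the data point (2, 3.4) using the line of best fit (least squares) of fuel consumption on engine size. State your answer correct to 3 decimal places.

-0.530

n = 5, Σx = 15, Σy = 29.5, Σxy = 108.2, Σx² = 55
Sxx = Σx² − (Σx)²/n = 55 − 45 = 10
Sxy = Σxy − (Σx)(Σy)/n = 108.2 − 88.5 = 19.7
b = Sxy/Sxx = 19.7/10 = 1.97
a = ȳ − b·x̄ = 5.9 − 1.97·3 = -0.01
ŷ(2) = -0.01 + 1.97·2 = 3.93
residual = y − ŷ = 3.4 − 3.93 = -0.53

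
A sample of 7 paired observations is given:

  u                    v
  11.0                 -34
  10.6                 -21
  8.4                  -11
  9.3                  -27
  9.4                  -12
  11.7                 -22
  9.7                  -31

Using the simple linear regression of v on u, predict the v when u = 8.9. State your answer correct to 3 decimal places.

n = 7, Σx = 70.1, Σy = -158, Σxy = -1611, Σx² = 709.75
Sxx = Σx² − (Σx)²/n = 709.75 − 702.001429 = 7.748571
Sxy = Σxy − (Σx)(Σy)/n = -1611 − (-1582.257143) = -28.742857
b = Sxy/Sxx = -28.742857/7.748571 = -3.709440
a = ȳ − b·x̄ = -22.571429 − (-3.709440)·10.014286 = 14.575959
ŷ(8.9) = a + b·8.9 = 14.575959 + (-3.709440)·8.9 = -18.438053

-18.438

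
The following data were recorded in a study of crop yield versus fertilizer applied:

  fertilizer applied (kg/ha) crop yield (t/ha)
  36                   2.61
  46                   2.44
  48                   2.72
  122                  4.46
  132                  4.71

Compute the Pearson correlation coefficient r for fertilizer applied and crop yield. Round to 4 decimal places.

n = 5, Σx = 384, Σy = 16.94, Σxy = 1502.6, Σx² = 38024, Σy² = 62.2398
Sxx = Σx² − (Σx)²/n = 38024 − 29491.2 = 8532.8
Sxy = Σxy − (Σx)(Σy)/n = 1502.6 − 1300.992 = 201.608
Syy = Σy² − (Σy)²/n = 62.2398 − 57.39272 = 4.84708
r = Sxy/√(Sxx·Syy) = 201.608/√(41359.164224) = 201.608/203.369526 = 0.991338

0.9913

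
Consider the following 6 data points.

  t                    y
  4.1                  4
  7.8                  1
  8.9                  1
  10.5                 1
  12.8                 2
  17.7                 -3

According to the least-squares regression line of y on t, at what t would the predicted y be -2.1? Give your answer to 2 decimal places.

n = 6, Σx = 61.8, Σy = 6, Σxy = 16.1, Σx² = 744.24
Sxx = Σx² − (Σx)²/n = 744.24 − 636.54 = 107.7
Sxy = Σxy − (Σx)(Σy)/n = 16.1 − 61.8 = -45.7
b = Sxy/Sxx = -45.7/107.7 = -0.424327
a = ȳ − b·x̄ = 1 − (-0.424327)·10.3 = 5.370566
Set a + b·x = -2.1: x = (-2.1 − 5.370566) / (-0.424327) = 17.605689

17.61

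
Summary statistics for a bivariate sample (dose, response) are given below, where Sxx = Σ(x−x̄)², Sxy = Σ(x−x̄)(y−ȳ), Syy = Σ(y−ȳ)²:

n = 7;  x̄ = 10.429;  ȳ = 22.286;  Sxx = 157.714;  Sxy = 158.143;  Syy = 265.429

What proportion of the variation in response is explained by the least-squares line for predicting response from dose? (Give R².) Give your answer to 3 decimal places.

0.597

R² = Sxy²/(Sxx·Syy) = (158.143)²/(157.714·265.429) = 0.597422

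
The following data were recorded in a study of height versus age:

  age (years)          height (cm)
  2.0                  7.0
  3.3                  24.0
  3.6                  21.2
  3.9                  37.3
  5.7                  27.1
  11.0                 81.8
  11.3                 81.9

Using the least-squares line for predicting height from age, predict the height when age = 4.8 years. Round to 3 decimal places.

32.177

n = 7, Σx = 40.8, Σy = 280.3, Σxy = 2294.73, Σx² = 324.24
Sxx = Σx² − (Σx)²/n = 324.24 − 237.805714 = 86.434286
Sxy = Σxy − (Σx)(Σy)/n = 2294.73 − 1633.748571 = 660.981429
b = Sxy/Sxx = 660.981429/86.434286 = 7.647213
a = ȳ − b·x̄ = 40.042857 − 7.647213·5.828571 = -4.529472
ŷ(4.8) = a + b·4.8 = -4.529472 + 7.647213·4.8 = 32.177152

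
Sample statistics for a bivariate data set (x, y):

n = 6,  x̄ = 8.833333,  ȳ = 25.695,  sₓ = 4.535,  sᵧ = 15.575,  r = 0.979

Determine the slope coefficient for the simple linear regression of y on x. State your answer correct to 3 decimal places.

b = r · sᵧ/sₓ = 0.979 · 15.575/4.535 = 3.362277

3.362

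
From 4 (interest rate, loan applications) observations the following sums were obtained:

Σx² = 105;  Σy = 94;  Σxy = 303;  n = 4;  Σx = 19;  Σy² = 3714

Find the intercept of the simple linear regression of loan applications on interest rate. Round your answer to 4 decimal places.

69.7119

Sxx = Σx² − (Σx)²/n = 105 − 90.25 = 14.75
Sxy = Σxy − (Σx)(Σy)/n = 303 − 446.5 = -143.5
b = Sxy/Sxx = -143.5/14.75 = -9.728814
a = ȳ − b·x̄ = 23.5 − (-9.728814)·4.75 = 69.711864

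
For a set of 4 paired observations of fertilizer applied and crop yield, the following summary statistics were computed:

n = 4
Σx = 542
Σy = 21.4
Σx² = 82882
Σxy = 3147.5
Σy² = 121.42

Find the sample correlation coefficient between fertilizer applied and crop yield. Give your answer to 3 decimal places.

0.969

Sxx = Σx² − (Σx)²/n = 82882 − 73441 = 9441
Sxy = Σxy − (Σx)(Σy)/n = 3147.5 − 2899.7 = 247.8
Syy = Σy² − (Σy)²/n = 121.42 − 114.49 = 6.93
r = Sxy/√(Sxx·Syy) = 247.8/√(65426.13) = 247.8/255.785320 = 0.968781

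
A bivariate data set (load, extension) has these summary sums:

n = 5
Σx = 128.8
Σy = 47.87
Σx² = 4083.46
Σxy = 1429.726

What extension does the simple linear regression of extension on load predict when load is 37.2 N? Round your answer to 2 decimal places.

Sxx = Σx² − (Σx)²/n = 4083.46 − 3317.888 = 765.572
Sxy = Σxy − (Σx)(Σy)/n = 1429.726 − 1233.1312 = 196.5948
b = Sxy/Sxx = 196.5948/765.572 = 0.256795
a = ȳ − b·x̄ = 9.574 − 0.256795·25.76 = 2.958970
ŷ(37.2) = a + b·37.2 = 2.958970 + 0.256795·37.2 = 12.511731

12.51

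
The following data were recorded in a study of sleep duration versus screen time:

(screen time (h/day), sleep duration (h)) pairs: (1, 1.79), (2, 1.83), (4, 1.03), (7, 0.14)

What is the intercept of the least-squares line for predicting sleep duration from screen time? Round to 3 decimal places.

2.233

n = 4, Σx = 14, Σy = 4.79, Σxy = 10.55, Σx² = 70
Sxx = Σx² − (Σx)²/n = 70 − 49 = 21
Sxy = Σxy − (Σx)(Σy)/n = 10.55 − 16.765 = -6.215
b = Sxy/Sxx = -6.215/21 = -0.295952
a = ȳ − b·x̄ = 1.1975 − (-0.295952)·3.5 = 2.233333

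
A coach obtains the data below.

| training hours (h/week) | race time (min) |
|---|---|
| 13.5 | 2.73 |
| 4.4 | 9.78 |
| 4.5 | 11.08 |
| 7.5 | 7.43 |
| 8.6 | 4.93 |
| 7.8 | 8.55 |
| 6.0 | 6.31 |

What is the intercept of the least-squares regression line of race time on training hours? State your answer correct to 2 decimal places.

n = 7, Σx = 52.3, Σy = 50.81, Σxy = 332.42, Σx² = 448.91
Sxx = Σx² − (Σx)²/n = 448.91 − 390.755714 = 58.154286
Sxy = Σxy − (Σx)(Σy)/n = 332.42 − 379.623286 = -47.203286
b = Sxy/Sxx = -47.203286/58.154286 = -0.811691
a = ȳ − b·x̄ = 7.258571 − (-0.811691)·7.471429 = 13.323060

13.32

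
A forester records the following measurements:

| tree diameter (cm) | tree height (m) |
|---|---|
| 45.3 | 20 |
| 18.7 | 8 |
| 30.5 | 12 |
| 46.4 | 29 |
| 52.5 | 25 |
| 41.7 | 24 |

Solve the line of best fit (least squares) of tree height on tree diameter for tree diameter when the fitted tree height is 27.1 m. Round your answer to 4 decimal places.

n = 6, Σx = 235.1, Σy = 118, Σxy = 5080.5, Σx² = 9980.13
Sxx = Σx² − (Σx)²/n = 9980.13 − 9212.001667 = 768.128333
Sxy = Σxy − (Σx)(Σy)/n = 5080.5 − 4623.633333 = 456.866667
b = Sxy/Sxx = 456.866667/768.128333 = 0.594779
a = ȳ − b·x̄ = 19.666667 − 0.594779·39.183333 = -3.638760
Set a + b·x = 27.1: x = (27.1 − (-3.638760)) / 0.594779 = 51.680971

51.6810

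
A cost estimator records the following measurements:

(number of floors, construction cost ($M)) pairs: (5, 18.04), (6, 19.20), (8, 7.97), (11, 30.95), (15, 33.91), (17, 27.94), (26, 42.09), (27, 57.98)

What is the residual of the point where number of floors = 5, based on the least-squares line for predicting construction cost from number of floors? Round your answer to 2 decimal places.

3.49

n = 8, Σx = 115, Σy = 238.08, Σxy = 4253.04, Σx² = 2165
Sxx = Σx² − (Σx)²/n = 2165 − 1653.125 = 511.875
Sxy = Σxy − (Σx)(Σy)/n = 4253.04 − 3422.4 = 830.64
b = Sxy/Sxx = 830.64/511.875 = 1.622740
a = ȳ − b·x̄ = 29.76 − 1.622740·14.375 = 6.433114
ŷ(5) = 6.433114 + 1.622740·5 = 14.546813
residual = y − ŷ = 18.04 − 14.546813 = 3.493187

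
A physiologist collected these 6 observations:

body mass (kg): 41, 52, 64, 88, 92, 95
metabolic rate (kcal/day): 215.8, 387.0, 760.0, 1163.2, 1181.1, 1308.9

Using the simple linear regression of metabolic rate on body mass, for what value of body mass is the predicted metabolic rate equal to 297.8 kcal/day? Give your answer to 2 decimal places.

44.90

n = 6, Σx = 432, Σy = 5016, Σxy = 412980.1, Σx² = 33714
Sxx = Σx² − (Σx)²/n = 33714 − 31104 = 2610
Sxy = Σxy − (Σx)(Σy)/n = 412980.1 − 361152 = 51828.1
b = Sxy/Sxx = 51828.1/2610 = 19.857510
a = ȳ − b·x̄ = 836 − 19.857510·72 = -593.740690
Set a + b·x = 297.8: x = (297.8 − (-593.740690)) / 19.857510 = 44.896903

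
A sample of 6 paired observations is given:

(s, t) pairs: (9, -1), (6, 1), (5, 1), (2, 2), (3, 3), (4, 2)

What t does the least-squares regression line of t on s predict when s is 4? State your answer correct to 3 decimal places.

n = 6, Σx = 29, Σy = 8, Σxy = 23, Σx² = 171
Sxx = Σx² − (Σx)²/n = 171 − 140.166667 = 30.833333
Sxy = Σxy − (Σx)(Σy)/n = 23 − 38.666667 = -15.666667
b = Sxy/Sxx = -15.666667/30.833333 = -0.508108
a = ȳ − b·x̄ = 1.333333 − (-0.508108)·4.833333 = 3.789189
ŷ(4) = a + b·4 = 3.789189 + (-0.508108)·4 = 1.756757

1.757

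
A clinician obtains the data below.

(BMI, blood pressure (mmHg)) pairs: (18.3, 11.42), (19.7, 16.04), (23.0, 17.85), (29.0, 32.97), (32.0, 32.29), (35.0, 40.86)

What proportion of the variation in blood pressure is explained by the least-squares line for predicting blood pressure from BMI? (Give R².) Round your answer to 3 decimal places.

n = 6, Σx = 157, Σy = 151.43, Σxy = 4355.034, Σx² = 4341.98, Σy² = 4505.5251
Sxx = Σx² − (Σx)²/n = 4341.98 − 4108.166667 = 233.813333
Sxy = Σxy − (Σx)(Σy)/n = 4355.034 − 3962.418333 = 392.615667
Syy = Σy² − (Σy)²/n = 4505.5251 − 3821.840817 = 683.684283
R² = Sxy²/(Sxx·Syy) = (392.615667)²/(233.813333·683.684283) = 0.964296

0.964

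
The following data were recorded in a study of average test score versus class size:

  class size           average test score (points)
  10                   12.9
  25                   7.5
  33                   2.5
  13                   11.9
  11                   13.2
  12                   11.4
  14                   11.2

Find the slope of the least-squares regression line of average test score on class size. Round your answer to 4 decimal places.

n = 7, Σx = 118, Σy = 70.6, Σxy = 992.5, Σx² = 2444
Sxx = Σx² − (Σx)²/n = 2444 − 1989.142857 = 454.857143
Sxy = Σxy − (Σx)(Σy)/n = 992.5 − 1190.114286 = -197.614286
b = Sxy/Sxx = -197.614286/454.857143 = -0.434454

-0.4345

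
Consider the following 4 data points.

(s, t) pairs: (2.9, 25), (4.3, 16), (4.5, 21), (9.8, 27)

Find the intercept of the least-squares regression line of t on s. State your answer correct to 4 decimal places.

n = 4, Σx = 21.5, Σy = 89, Σxy = 500.4, Σx² = 143.19
Sxx = Σx² − (Σx)²/n = 143.19 − 115.5625 = 27.6275
Sxy = Σxy − (Σx)(Σy)/n = 500.4 − 478.375 = 22.025
b = Sxy/Sxx = 22.025/27.6275 = 0.797213
a = ȳ − b·x̄ = 22.25 − 0.797213·5.375 = 17.964981

17.9650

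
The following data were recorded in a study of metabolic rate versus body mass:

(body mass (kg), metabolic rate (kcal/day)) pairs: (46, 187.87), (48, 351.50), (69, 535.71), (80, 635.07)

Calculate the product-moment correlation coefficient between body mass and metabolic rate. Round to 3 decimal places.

n = 4, Σx = 243, Σy = 1710.15, Σxy = 113283.61, Σx² = 15581, Σy² = 849146.4959
Sxx = Σx² − (Σx)²/n = 15581 − 14762.25 = 818.75
Sxy = Σxy − (Σx)(Σy)/n = 113283.61 − 103891.6125 = 9391.9975
Syy = Σy² − (Σy)²/n = 849146.4959 − 731153.255625 = 117993.240275
r = Sxy/√(Sxx·Syy) = 9391.9975/√(96606965.475156) = 9391.9975/9828.884244 = 0.955551

0.956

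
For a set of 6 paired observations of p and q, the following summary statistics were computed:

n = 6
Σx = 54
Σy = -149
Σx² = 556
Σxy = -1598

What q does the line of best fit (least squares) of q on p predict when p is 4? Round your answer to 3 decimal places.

-6.476

Sxx = Σx² − (Σx)²/n = 556 − 486 = 70
Sxy = Σxy − (Σx)(Σy)/n = -1598 − (-1341) = -257
b = Sxy/Sxx = -257/70 = -3.671429
a = ȳ − b·x̄ = -24.833333 − (-3.671429)·9 = 8.209524
ŷ(4) = a + b·4 = 8.209524 + (-3.671429)·4 = -6.476190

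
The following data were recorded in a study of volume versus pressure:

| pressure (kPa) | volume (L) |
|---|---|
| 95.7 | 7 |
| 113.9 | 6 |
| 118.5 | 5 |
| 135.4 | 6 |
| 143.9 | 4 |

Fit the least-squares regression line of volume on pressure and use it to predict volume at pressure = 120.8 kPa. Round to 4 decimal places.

n = 5, Σx = 607.4, Σy = 28, Σxy = 3333.8, Σx² = 75214.32
Sxx = Σx² − (Σx)²/n = 75214.32 − 73786.952 = 1427.368
Sxy = Σxy − (Σx)(Σy)/n = 3333.8 − 3401.44 = -67.64
b = Sxy/Sxx = -67.64/1427.368 = -0.047388
a = ȳ − b·x̄ = 5.6 − (-0.047388)·121.48 = 11.356684
ŷ(120.8) = a + b·120.8 = 11.356684 + (-0.047388)·120.8 = 5.632224

5.6322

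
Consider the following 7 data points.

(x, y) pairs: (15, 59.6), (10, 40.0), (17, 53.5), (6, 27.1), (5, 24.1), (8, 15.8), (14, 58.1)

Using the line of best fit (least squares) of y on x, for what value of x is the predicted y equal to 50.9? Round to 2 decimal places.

14.00

n = 7, Σx = 75, Σy = 278.2, Σxy = 3426.4, Σx² = 935
Sxx = Σx² − (Σx)²/n = 935 − 803.571429 = 131.428571
Sxy = Σxy − (Σx)(Σy)/n = 3426.4 − 2980.714286 = 445.685714
b = Sxy/Sxx = 445.685714/131.428571 = 3.391087
a = ȳ − b·x̄ = 39.742857 − 3.391087·10.714286 = 3.409783
Set a + b·x = 50.9: x = (50.9 − 3.409783) / 3.391087 = 14.004423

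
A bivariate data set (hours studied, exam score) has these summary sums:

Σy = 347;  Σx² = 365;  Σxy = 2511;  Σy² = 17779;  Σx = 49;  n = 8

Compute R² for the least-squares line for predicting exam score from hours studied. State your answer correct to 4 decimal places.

Sxx = Σx² − (Σx)²/n = 365 − 300.125 = 64.875
Sxy = Σxy − (Σx)(Σy)/n = 2511 − 2125.375 = 385.625
Syy = Σy² − (Σy)²/n = 17779 − 15051.125 = 2727.875
R² = Sxy²/(Sxx·Syy) = (385.625)²/(64.875·2727.875) = 0.840289

0.8403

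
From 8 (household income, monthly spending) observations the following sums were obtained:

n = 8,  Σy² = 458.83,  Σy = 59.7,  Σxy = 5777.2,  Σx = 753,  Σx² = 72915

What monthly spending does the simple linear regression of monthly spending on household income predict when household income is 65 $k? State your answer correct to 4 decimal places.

Sxx = Σx² − (Σx)²/n = 72915 − 70876.125 = 2038.875
Sxy = Σxy − (Σx)(Σy)/n = 5777.2 − 5619.2625 = 157.9375
b = Sxy/Sxx = 157.9375/2038.875 = 0.077463
a = ȳ − b·x̄ = 7.4625 − 0.077463·94.125 = 0.171289
ŷ(65) = a + b·65 = 0.171289 + 0.077463·65 = 5.206388

5.2064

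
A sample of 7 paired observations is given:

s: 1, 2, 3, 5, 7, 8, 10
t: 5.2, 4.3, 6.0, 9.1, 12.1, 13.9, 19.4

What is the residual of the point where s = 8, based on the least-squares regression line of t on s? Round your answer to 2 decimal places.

-0.68

n = 7, Σx = 36, Σy = 70, Σxy = 467.2, Σx² = 252
Sxx = Σx² − (Σx)²/n = 252 − 185.142857 = 66.857143
Sxy = Σxy − (Σx)(Σy)/n = 467.2 − 360 = 107.2
b = Sxy/Sxx = 107.2/66.857143 = 1.603419
a = ȳ − b·x̄ = 10 − 1.603419·5.142857 = 1.753846
ŷ(8) = 1.753846 + 1.603419·8 = 14.581197
residual = y − ŷ = 13.9 − 14.581197 = -0.681197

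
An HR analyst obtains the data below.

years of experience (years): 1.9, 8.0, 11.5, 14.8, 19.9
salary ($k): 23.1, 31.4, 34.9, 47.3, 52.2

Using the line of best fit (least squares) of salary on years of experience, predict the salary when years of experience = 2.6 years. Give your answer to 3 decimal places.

n = 5, Σx = 56.1, Σy = 188.9, Σxy = 2435.26, Σx² = 814.91
Sxx = Σx² − (Σx)²/n = 814.91 − 629.442 = 185.468
Sxy = Σxy − (Σx)(Σy)/n = 2435.26 − 2119.458 = 315.802
b = Sxy/Sxx = 315.802/185.468 = 1.702730
a = ȳ − b·x̄ = 37.78 − 1.702730·11.22 = 18.675365
ŷ(2.6) = a + b·2.6 = 18.675365 + 1.702730·2.6 = 23.102464

23.102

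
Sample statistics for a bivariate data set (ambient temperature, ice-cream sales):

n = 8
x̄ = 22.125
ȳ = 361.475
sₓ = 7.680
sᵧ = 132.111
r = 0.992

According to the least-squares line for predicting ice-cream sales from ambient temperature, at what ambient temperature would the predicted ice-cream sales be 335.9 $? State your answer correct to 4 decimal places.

b = r · sᵧ/sₓ = 0.992 · 132.111/7.68 = 17.064338
a = ȳ − b·x̄ = 361.475 − 17.064338·22.125 = -16.073467
Set a + b·x = 335.9: x = (335.9 − (-16.073467)) / 17.064338 = 20.626260

20.6263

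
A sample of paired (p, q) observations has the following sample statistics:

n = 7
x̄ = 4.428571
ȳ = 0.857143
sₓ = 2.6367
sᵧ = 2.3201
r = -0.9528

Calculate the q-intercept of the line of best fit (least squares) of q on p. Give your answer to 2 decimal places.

b = r · sᵧ/sₓ = -0.9528 · 2.3201/2.6367 = -0.838393
a = ȳ − b·x̄ = 0.857143 − (-0.838393)·4.428571 = 4.570027

4.57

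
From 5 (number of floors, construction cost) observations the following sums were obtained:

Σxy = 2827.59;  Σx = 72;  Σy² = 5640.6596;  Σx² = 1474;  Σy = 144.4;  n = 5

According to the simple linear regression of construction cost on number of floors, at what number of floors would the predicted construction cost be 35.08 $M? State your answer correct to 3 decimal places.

Sxx = Σx² − (Σx)²/n = 1474 − 1036.8 = 437.2
Sxy = Σxy − (Σx)(Σy)/n = 2827.59 − 2079.36 = 748.23
b = Sxy/Sxx = 748.23/437.2 = 1.711414
a = ȳ − b·x̄ = 28.88 − 1.711414·14.4 = 4.235645
Set a + b·x = 35.08: x = (35.08 − 4.235645) / 1.711414 = 18.022736

18.023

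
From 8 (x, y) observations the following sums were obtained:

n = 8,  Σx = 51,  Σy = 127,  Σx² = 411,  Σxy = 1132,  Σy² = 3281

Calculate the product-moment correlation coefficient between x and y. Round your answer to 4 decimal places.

0.9781

Sxx = Σx² − (Σx)²/n = 411 − 325.125 = 85.875
Sxy = Σxy − (Σx)(Σy)/n = 1132 − 809.625 = 322.375
Syy = Σy² − (Σy)²/n = 3281 − 2016.125 = 1264.875
r = Sxy/√(Sxx·Syy) = 322.375/√(108621.140625) = 322.375/329.577215 = 0.978147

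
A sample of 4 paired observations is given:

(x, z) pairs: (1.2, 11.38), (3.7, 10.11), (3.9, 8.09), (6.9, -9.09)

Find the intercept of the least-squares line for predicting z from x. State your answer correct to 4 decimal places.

n = 4, Σx = 15.7, Σy = 20.49, Σxy = 19.893, Σx² = 77.95
Sxx = Σx² − (Σx)²/n = 77.95 − 61.6225 = 16.3275
Sxy = Σxy − (Σx)(Σy)/n = 19.893 − 80.42325 = -60.53025
b = Sxy/Sxx = -60.53025/16.3275 = -3.707258
a = ȳ − b·x̄ = 5.1225 − (-3.707258)·3.925 = 19.673486

19.6735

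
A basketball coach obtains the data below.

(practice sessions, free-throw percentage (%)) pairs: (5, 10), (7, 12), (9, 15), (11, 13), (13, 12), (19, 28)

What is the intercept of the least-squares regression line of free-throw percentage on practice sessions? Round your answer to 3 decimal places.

2.892

n = 6, Σx = 64, Σy = 90, Σxy = 1100, Σx² = 806
Sxx = Σx² − (Σx)²/n = 806 − 682.666667 = 123.333333
Sxy = Σxy − (Σx)(Σy)/n = 1100 − 960 = 140
b = Sxy/Sxx = 140/123.333333 = 1.135135
a = ȳ − b·x̄ = 15 − 1.135135·10.666667 = 2.891892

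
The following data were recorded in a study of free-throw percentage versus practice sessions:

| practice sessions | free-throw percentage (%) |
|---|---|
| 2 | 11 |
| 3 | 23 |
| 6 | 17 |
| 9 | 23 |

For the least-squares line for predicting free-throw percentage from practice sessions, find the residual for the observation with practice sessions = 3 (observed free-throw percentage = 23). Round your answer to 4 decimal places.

n = 4, Σx = 20, Σy = 74, Σxy = 400, Σx² = 130
Sxx = Σx² − (Σx)²/n = 130 − 100 = 30
Sxy = Σxy − (Σx)(Σy)/n = 400 − 370 = 30
b = Sxy/Sxx = 30/30 = 1
a = ȳ − b·x̄ = 18.5 − 1·5 = 13.5
ŷ(3) = 13.5 + 1·3 = 16.5
residual = y − ŷ = 23 − 16.5 = 6.5

6.5000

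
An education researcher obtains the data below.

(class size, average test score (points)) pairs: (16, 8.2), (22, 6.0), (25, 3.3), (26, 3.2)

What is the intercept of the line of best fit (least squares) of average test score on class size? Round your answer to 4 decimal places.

n = 4, Σx = 89, Σy = 20.7, Σxy = 428.9, Σx² = 2041
Sxx = Σx² − (Σx)²/n = 2041 − 1980.25 = 60.75
Sxy = Σxy − (Σx)(Σy)/n = 428.9 − 460.575 = -31.675
b = Sxy/Sxx = -31.675/60.75 = -0.521399
a = ȳ − b·x̄ = 5.175 − (-0.521399)·22.25 = 16.776132

16.7761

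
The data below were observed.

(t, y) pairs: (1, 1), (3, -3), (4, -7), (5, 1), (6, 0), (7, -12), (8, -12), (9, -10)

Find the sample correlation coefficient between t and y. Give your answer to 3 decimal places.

-0.706

n = 8, Σx = 43, Σy = -42, Σxy = -301, Σx² = 281, Σy² = 448
Sxx = Σx² − (Σx)²/n = 281 − 231.125 = 49.875
Sxy = Σxy − (Σx)(Σy)/n = -301 − (-225.75) = -75.25
Syy = Σy² − (Σy)²/n = 448 − 220.5 = 227.5
r = Sxy/√(Sxx·Syy) = -75.25/√(11346.5625) = -75.25/106.520245 = -0.706438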